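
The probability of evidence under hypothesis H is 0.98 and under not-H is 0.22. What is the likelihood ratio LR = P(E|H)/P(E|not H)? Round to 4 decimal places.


LR = 0.98 / 0.22
= 4.4545

4.4545


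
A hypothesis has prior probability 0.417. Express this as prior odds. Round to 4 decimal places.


Odds = P(H) / P(not H) = 0.417 / 0.583
= 0.7153

0.7153


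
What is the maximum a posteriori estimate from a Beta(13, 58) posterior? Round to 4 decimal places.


The MAP estimate equals the mode of the distribution.
Mode of Beta(a,b) = (a-1)/(a+b-2)
= 12/69
= 0.1739

0.1739


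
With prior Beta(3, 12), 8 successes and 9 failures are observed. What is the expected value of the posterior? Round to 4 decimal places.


Posterior = Beta(11, 21)
E[theta] = alpha/(alpha+beta)
= 11/32 = 0.3438

0.3438


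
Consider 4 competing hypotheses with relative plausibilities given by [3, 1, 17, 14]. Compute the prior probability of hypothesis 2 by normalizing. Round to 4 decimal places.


Sum of weights = 3 + 1 + 17 + 14 = 35
Normalized prior for H2 = 1 / 35
= 0.0286

0.0286


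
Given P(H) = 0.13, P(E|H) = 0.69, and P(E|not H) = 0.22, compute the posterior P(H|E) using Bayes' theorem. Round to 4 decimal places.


By Bayes' theorem: P(H|E) = P(E|H)*P(H) / P(E)
P(E) = P(E|H)*P(H) + P(E|not H)*P(not H)
P(E) = 0.69*0.13 + 0.22*0.87 = 0.2811
P(H|E) = 0.69*0.13 / 0.2811 = 0.3191

0.3191


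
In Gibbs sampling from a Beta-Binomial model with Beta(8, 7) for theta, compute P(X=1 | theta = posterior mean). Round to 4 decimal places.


Posterior mean = alpha/(alpha+beta) = 8/15 = 0.5333
P(X=1|theta=mean) = theta = 0.5333

0.5333


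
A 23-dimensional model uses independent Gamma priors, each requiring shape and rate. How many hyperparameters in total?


Per parameter: 2 (shape and rate).
Total = 23 * 2 = 46

46


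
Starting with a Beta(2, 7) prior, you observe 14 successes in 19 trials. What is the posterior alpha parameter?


For a Beta-Binomial conjugate model:
Posterior alpha = prior alpha + number of successes
= 2 + 14 = 16

16


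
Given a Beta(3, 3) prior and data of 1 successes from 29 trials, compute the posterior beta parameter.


Number of failures = 29 - 1 = 28
Posterior beta = 3 + 28 = 31

31


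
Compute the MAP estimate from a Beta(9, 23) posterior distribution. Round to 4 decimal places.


MAP = mode of Beta distribution
= (alpha - 1)/(alpha + beta - 2)
= (9-1)/(9+23-2)
= 8/30 = 0.2667

0.2667


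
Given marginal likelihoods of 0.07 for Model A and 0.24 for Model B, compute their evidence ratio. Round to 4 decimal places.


Ratio = ML(A) / ML(B) = 0.07/0.24
= 0.2917

0.2917


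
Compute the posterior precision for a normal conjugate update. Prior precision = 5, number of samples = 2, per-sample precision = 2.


tau_post = tau_0 + n * tau
= 5 + 2 * 2 = 9

9


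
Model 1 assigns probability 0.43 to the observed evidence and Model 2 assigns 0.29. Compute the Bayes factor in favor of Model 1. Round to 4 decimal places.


BF = P(data|M1) / P(data|M2)
= 0.43 / 0.29 = 1.4828

1.4828


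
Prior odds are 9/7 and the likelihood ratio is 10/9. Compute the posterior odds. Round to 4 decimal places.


Posterior odds = prior odds * likelihood ratio
= (9/7) * (10/9)
= 90 / 63
= 1.4286

1.4286


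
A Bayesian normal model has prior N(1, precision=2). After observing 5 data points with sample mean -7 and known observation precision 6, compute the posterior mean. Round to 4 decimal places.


Posterior mean = (prior_precision * prior_mean + n * data_precision * data_mean) / (prior_precision + n * data_precision)
Numerator = 2*1 + 5*6*-7 = -208
Denominator = 2 + 5*6 = 32
Posterior mean = -6.5

-6.5


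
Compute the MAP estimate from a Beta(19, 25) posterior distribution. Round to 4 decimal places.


MAP = mode of Beta distribution
= (alpha - 1)/(alpha + beta - 2)
= (19-1)/(19+25-2)
= 18/42 = 0.4286

0.4286


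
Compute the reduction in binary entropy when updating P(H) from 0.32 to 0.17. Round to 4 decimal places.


H_before = -p*log2(p) - (1-p)*log2(1-p) for p=0.32: 0.9044
H_after for p=0.17: 0.6577
Reduction = 0.9044 - 0.6577 = 0.2467

0.2467


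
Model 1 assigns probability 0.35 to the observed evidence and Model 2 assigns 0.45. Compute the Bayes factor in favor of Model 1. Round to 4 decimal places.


BF = P(data|M1) / P(data|M2)
= 0.35 / 0.45 = 0.7778

0.7778


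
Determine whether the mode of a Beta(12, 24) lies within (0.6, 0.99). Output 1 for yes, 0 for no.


First find the mode: (a-1)/(a+b-2) = 0.3235
Is 0.3235 in (0.6, 0.99)? 0

0


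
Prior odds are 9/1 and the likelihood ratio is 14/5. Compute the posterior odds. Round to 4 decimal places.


Posterior odds = prior odds * likelihood ratio
= (9/1) * (14/5)
= 126 / 5
= 25.2

25.2


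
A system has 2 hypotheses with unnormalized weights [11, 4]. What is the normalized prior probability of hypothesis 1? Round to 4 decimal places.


The normalized prior is the weight divided by the total.
Total weight = 15
P(H1) = 11 / 15 = 0.7333

0.7333


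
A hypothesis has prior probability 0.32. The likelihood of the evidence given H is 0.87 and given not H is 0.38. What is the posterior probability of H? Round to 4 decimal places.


Using Bayes' theorem:
P(E) = 0.32 * 0.87 + 0.68 * 0.38
P(E) = 0.5368
P(H|E) = (0.32 * 0.87) / 0.5368 = 0.5186

0.5186


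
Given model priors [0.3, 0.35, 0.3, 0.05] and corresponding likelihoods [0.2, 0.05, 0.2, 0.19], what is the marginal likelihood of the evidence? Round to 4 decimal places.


P(E) = sum_i P(M_i) P(E|M_i)
= 0.06 + 0.0175 + 0.06 + 0.0095
= 0.147

0.147


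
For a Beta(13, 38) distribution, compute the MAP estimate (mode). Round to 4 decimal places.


MAP = mode = (a-1)/(a+b-2)
= (13-1)/(13+38-2)
= 12/49 = 0.2449

0.2449


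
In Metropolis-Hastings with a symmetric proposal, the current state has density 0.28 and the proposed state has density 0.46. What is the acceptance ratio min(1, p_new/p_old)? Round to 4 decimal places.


Ratio = p_new / p_old = 0.46 / 0.28 = 1.6429
Acceptance = min(1, 1.6429) = 1.0

1.0


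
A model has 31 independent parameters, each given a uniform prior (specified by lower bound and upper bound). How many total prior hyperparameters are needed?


Each uniform prior needs 2 hyperparameters (lower bound and upper bound).
Total = 2 * 31 = 62

62


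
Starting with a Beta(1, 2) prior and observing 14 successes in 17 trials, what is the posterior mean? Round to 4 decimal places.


Posterior parameters: alpha = 1 + 14 = 15
beta = 2 + 3 = 5
Posterior mean = alpha / (alpha + beta) = 15 / 20
= 0.75

0.75


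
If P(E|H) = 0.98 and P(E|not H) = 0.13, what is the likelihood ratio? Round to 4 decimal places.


Likelihood ratio = P(E|H) / P(E|not H)
= 0.98 / 0.13
= 7.5385

7.5385


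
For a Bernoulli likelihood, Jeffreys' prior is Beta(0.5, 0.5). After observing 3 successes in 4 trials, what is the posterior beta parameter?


Jeffreys' prior for Bernoulli is Beta(0.5, 0.5).
Posterior is Beta(0.5 + k, 0.5 + n - k).
Posterior beta = 0.5 + (n - k) = 0.5 + 1 = 1.5

1.5


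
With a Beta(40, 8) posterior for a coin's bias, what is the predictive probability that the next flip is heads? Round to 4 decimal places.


The predictive probability equals the posterior mean.
P(next = heads) = alpha / (alpha + beta)
= 40 / 48 = 0.8333

0.8333


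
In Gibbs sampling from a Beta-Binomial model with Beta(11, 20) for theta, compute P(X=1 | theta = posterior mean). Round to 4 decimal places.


Posterior mean = alpha/(alpha+beta) = 11/31 = 0.3548
P(X=1|theta=mean) = theta = 0.3548

0.3548


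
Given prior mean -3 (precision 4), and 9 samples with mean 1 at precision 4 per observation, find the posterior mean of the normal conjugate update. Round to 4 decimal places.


The posterior mean is a precision-weighted average of prior and data.
Post. prec. = 4 + 36 = 40
Post. mean = (-12 + 36)/40 = 24/40 = 0.6

0.6


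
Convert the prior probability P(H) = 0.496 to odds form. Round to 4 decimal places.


P(not H) = 1 - 0.496 = 0.504
Odds = 0.496 / 0.504 = 0.9841

0.9841


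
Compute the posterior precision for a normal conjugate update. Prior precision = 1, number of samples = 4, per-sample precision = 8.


tau_post = tau_0 + n * tau
= 1 + 4 * 8 = 33

33


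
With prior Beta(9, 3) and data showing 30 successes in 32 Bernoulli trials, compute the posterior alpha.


Conjugate update: alpha_posterior = alpha_prior + k
= 9 + 30 = 39

39


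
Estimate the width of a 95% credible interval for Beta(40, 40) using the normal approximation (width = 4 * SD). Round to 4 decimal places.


For Beta(a,b): Var = ab/((a+b)^2(a+b+1))
Var = 0.0031, SD = 0.0556
Approximate 95% CI width = 4 * 0.0556 = 0.2222

0.2222


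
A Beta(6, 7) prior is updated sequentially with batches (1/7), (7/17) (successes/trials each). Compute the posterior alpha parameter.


Sequential conjugate updating is equivalent to a single batch update.
Total successes across all batches = 8
alpha_posterior = alpha_prior + total_successes = 6 + 8
= 14

14


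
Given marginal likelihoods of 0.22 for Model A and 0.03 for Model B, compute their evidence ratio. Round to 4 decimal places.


Ratio = ML(A) / ML(B) = 0.22/0.03
= 7.3333

7.3333


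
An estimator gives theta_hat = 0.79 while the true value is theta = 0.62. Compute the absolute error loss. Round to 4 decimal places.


The absolute error loss is |theta_hat - theta|
= |0.79 - 0.62|
= 0.17

0.17


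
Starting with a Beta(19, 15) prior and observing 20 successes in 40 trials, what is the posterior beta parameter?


Posterior beta = prior beta + failures
Failures = 40 - 20 = 20
beta_post = 15 + 20 = 35

35


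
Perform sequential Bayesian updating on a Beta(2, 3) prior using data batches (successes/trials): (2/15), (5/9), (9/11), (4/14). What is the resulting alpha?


Accumulate successes: 20
Posterior alpha = prior alpha + sum of successes
= 2 + 20 = 22

22


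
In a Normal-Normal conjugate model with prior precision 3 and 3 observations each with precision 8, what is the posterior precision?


Posterior precision = prior precision + n * observation precision
= 3 + 3 * 8
= 3 + 24 = 27

27


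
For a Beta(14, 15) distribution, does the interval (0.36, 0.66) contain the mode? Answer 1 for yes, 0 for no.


Mode of Beta(a,b) = (a-1)/(a+b-2)
= (14-1)/(14+15-2) = 0.4815
Check: 0.36 <= 0.4815 <= 0.66?
Result: 1

1


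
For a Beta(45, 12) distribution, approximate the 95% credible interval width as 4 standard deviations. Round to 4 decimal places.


Variance of Beta(a,b) = ab / ((a+b)^2 * (a+b+1))
= 45*12 / ((57)^2 * 58)
= 0.0029
SD = sqrt(0.0029) = 0.0535
Width = 4 * SD = 0.2141

0.2141


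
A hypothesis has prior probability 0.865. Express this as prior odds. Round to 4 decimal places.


Odds = P(H) / P(not H) = 0.865 / 0.135
= 6.4074

6.4074


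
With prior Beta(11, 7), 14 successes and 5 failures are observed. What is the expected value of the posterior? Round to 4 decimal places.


Posterior = Beta(25, 12)
E[theta] = alpha/(alpha+beta)
= 25/37 = 0.6757

0.6757


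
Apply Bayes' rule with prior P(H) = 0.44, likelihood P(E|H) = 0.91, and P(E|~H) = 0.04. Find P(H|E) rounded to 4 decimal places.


Step 1: Compute marginal P(E) = P(E|H)P(H) + P(E|~H)P(~H)
= 0.91*0.44 + 0.04*0.56 = 0.4228
Step 2: P(H|E) = P(E|H)P(H)/P(E) = 0.4004/0.4228
= 0.947

0.947


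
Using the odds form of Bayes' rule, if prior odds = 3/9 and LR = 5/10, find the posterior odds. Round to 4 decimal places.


Bayes' rule in odds form: posterior odds = prior odds * LR
= (3 * 5) / (9 * 10)
= 15/90 = 0.1667

0.1667


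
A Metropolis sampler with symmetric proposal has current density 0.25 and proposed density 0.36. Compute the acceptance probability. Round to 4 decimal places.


For symmetric proposals, acceptance = min(1, pi(x*)/pi(x))
= min(1, 0.36/0.25)
= min(1, 1.44) = 1.0

1.0


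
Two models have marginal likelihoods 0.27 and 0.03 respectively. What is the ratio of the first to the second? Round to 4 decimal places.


Evidence ratio = 0.27 / 0.03
= 9.0

9.0


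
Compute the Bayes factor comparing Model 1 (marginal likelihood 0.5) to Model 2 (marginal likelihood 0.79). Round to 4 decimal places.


BF12 = marginal likelihood of M1 / marginal likelihood of M2
= 0.5/0.79
= 0.6329

0.6329


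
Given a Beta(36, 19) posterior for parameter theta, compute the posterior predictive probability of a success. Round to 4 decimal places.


For a Beta-Bernoulli model, the predictive probability is the mean:
P(success) = 36/(36+19) = 36/55 = 0.6545

0.6545


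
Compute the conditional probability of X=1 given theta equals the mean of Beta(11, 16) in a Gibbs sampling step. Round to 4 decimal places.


Mean of Beta(11, 16) = 0.4074
P(X=1 | theta=0.4074) = 0.4074

0.4074


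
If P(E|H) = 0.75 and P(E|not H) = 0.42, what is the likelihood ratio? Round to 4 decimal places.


Likelihood ratio = P(E|H) / P(E|not H)
= 0.75 / 0.42
= 1.7857

1.7857


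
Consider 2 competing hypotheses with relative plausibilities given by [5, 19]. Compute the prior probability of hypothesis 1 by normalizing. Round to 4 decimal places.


Sum of weights = 5 + 19 = 24
Normalized prior for H1 = 5 / 24
= 0.2083

0.2083


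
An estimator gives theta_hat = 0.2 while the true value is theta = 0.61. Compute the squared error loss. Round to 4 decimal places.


The squared error loss is (theta_hat - theta)^2
= (0.2 - 0.61)^2
= (-0.41)^2 = 0.1681

0.1681


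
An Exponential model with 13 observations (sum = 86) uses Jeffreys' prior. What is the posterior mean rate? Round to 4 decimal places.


Posterior Gamma(13, 86)
E[lambda] = 13/86 = 0.1512

0.1512


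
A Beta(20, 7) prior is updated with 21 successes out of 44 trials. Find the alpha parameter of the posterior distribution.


In the Beta-Binomial conjugate update:
alpha_post = alpha_prior + successes
= 20 + 21
= 41

41


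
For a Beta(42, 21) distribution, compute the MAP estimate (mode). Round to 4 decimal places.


MAP = mode = (a-1)/(a+b-2)
= (42-1)/(42+21-2)
= 41/61 = 0.6721

0.6721


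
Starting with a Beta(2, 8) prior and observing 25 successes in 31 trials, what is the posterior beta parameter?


Posterior beta = prior beta + failures
Failures = 31 - 25 = 6
beta_post = 8 + 6 = 14

14


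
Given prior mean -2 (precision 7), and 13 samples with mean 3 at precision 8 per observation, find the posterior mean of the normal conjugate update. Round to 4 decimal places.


The posterior mean is a precision-weighted average of prior and data.
Post. prec. = 7 + 104 = 111
Post. mean = (-14 + 312)/111 = 298/111 = 2.6847

2.6847


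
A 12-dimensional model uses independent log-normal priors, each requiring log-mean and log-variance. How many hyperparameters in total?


Per parameter: 2 (log-mean and log-variance).
Total = 12 * 2 = 24

24


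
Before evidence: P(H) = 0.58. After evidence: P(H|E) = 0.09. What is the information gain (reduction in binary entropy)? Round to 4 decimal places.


Prior entropy = 0.9815
Posterior entropy = 0.4365
Information gain = 0.9815 - 0.4365 = 0.545

0.545


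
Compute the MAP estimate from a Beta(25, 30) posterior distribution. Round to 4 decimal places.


MAP = mode of Beta distribution
= (alpha - 1)/(alpha + beta - 2)
= (25-1)/(25+30-2)
= 24/53 = 0.4528

0.4528


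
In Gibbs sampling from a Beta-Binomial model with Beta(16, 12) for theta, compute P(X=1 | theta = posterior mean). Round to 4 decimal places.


Posterior mean = alpha/(alpha+beta) = 16/28 = 0.5714
P(X=1|theta=mean) = theta = 0.5714

0.5714


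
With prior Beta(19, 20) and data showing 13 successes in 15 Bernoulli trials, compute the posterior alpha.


Conjugate update: alpha_posterior = alpha_prior + k
= 19 + 13 = 32

32


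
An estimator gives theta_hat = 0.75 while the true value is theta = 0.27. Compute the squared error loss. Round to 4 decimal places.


The squared error loss is (theta_hat - theta)^2
= (0.75 - 0.27)^2
= (0.48)^2 = 0.2304

0.2304


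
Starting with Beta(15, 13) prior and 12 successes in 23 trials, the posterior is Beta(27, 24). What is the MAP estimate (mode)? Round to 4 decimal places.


The mode of Beta(a, b) when a > 1 and b > 1 is (a-1)/(a+b-2)
= (27 - 1) / (27 + 24 - 2)
= 26 / 49
= 0.5306

0.5306


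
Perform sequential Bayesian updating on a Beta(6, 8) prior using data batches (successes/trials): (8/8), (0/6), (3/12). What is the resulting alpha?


Accumulate successes: 11
Posterior alpha = prior alpha + sum of successes
= 6 + 11 = 17

17


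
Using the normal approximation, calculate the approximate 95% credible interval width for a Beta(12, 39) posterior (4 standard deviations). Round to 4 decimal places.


Var(Beta) = 12*39/(51^2 * 52) = 0.0035
SD = 0.0588
Width ~ 4*SD = 0.2353

0.2353


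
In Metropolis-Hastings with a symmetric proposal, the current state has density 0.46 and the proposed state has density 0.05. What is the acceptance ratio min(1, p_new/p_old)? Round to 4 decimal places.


Ratio = p_new / p_old = 0.05 / 0.46 = 0.1087
Acceptance = min(1, 0.1087) = 0.1087

0.1087


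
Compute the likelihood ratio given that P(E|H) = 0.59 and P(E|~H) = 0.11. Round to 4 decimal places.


LR = P(E|H) / P(E|~H)
= 0.59 / 0.11 = 5.3636

5.3636


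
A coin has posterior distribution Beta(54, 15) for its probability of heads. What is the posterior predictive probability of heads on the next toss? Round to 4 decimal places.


Posterior predictive = E[theta] = alpha/(alpha+beta)
= 54/69
= 0.7826

0.7826


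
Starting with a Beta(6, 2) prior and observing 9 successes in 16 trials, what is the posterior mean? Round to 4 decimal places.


Posterior parameters: alpha = 6 + 9 = 15
beta = 2 + 7 = 9
Posterior mean = alpha / (alpha + beta) = 15 / 24
= 0.625

0.625


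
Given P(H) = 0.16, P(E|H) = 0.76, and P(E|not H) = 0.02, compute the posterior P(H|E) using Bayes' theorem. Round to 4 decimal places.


By Bayes' theorem: P(H|E) = P(E|H)*P(H) / P(E)
P(E) = P(E|H)*P(H) + P(E|not H)*P(not H)
P(E) = 0.76*0.16 + 0.02*0.84 = 0.1384
P(H|E) = 0.76*0.16 / 0.1384 = 0.8786

0.8786


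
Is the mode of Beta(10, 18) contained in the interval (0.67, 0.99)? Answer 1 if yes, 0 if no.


Mode = (a-1)/(a+b-2) = 9/26 = 0.3462
Interval: (0.67, 0.99)
Contains mode? 0

0


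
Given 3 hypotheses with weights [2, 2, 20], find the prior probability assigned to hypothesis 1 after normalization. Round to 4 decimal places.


To normalize, divide each weight by the sum of all weights.
Sum = 24
Prior(H1) = 2/24 = 0.0833

0.0833


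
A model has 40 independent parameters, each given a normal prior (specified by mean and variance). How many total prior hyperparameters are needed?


Each normal prior needs 2 hyperparameters (mean and variance).
Total = 2 * 40 = 80

80


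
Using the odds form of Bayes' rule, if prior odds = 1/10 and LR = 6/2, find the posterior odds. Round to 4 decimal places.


Bayes' rule in odds form: posterior odds = prior odds * LR
= (1 * 6) / (10 * 2)
= 6/20 = 0.3

0.3


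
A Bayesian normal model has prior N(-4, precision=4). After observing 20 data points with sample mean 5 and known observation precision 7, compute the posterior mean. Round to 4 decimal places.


Posterior mean = (prior_precision * prior_mean + n * data_precision * data_mean) / (prior_precision + n * data_precision)
Numerator = 4*-4 + 20*7*5 = 684
Denominator = 4 + 20*7 = 144
Posterior mean = 4.75

4.75


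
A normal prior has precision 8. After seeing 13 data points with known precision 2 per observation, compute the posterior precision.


In the conjugate normal model, precisions add:
tau_posterior = tau_prior + n * tau_data
= 8 + 13*2 = 34

34


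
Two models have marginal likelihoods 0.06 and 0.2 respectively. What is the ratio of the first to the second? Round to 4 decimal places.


Evidence ratio = 0.06 / 0.2
= 0.3

0.3


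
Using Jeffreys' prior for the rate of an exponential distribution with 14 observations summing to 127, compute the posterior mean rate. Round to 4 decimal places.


Jeffreys' prior leads to posterior Gamma(14, 127).
Mean = 14/127 = 0.1102

0.1102


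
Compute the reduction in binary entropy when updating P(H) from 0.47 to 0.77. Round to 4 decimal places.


H_before = -p*log2(p) - (1-p)*log2(1-p) for p=0.47: 0.9974
H_after for p=0.77: 0.778
Reduction = 0.9974 - 0.778 = 0.2194

0.2194


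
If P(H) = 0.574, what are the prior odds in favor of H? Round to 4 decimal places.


Prior odds = P(H) / (1 - P(H))
= 0.574 / 0.426
= 1.3474

1.3474


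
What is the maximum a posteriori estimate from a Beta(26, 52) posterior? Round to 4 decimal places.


The MAP estimate equals the mode of the distribution.
Mode of Beta(a,b) = (a-1)/(a+b-2)
= 25/76
= 0.3289

0.3289


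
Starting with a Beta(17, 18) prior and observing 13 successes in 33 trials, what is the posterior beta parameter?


Posterior beta = prior beta + failures
Failures = 33 - 13 = 20
beta_post = 18 + 20 = 38

38


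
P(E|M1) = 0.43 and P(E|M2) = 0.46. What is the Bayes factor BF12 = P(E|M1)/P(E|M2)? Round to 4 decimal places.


Bayes factor BF12 = P(E|M1) / P(E|M2)
= 0.43 / 0.46
= 0.9348

0.9348


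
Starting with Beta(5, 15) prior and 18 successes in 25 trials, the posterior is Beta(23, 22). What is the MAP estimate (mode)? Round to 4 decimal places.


The mode of Beta(a, b) when a > 1 and b > 1 is (a-1)/(a+b-2)
= (23 - 1) / (23 + 22 - 2)
= 22 / 43
= 0.5116

0.5116


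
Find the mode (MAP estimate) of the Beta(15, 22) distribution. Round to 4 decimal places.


For Beta(a,b) with a,b > 1:
Mode = (a-1)/(a+b-2) = (15-1)/(37-2)
= 14/35 = 0.4

0.4


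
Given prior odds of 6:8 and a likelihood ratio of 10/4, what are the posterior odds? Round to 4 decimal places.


Posterior odds = prior odds * LR
Prior odds = 6/8 = 0.75
LR = 10/4 = 2.5
Posterior odds = 0.75 * 2.5 = 1.875

1.875


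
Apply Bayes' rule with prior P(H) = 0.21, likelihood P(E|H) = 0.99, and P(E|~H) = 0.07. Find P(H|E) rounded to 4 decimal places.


Step 1: Compute marginal P(E) = P(E|H)P(H) + P(E|~H)P(~H)
= 0.99*0.21 + 0.07*0.79 = 0.2632
Step 2: P(H|E) = P(E|H)P(H)/P(E) = 0.2079/0.2632
= 0.7899

0.7899


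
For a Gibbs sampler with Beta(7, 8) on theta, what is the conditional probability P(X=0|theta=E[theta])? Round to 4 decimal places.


E[theta] = 7/(7+8) = 0.4667
P(X=0|theta) = 1 - theta = 0.5333

0.5333


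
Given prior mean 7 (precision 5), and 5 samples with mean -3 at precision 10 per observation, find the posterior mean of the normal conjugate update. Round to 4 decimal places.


The posterior mean is a precision-weighted average of prior and data.
Post. prec. = 5 + 50 = 55
Post. mean = (35 + -150)/55 = -115/55 = -2.0909

-2.0909


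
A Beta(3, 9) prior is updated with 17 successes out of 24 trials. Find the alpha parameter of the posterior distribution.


In the Beta-Binomial conjugate update:
alpha_post = alpha_prior + successes
= 3 + 17
= 20

20


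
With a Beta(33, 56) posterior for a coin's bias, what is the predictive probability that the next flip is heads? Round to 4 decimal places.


The predictive probability equals the posterior mean.
P(next = heads) = alpha / (alpha + beta)
= 33 / 89 = 0.3708

0.3708


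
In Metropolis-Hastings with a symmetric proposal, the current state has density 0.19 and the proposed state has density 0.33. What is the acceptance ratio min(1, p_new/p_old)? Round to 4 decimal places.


Ratio = p_new / p_old = 0.33 / 0.19 = 1.7368
Acceptance = min(1, 1.7368) = 1.0

1.0


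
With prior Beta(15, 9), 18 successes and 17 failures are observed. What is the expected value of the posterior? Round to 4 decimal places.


Posterior = Beta(33, 26)
E[theta] = alpha/(alpha+beta)
= 33/59 = 0.5593

0.5593


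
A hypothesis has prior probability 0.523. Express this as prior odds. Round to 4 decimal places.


Odds = P(H) / P(not H) = 0.523 / 0.477
= 1.0964

1.0964


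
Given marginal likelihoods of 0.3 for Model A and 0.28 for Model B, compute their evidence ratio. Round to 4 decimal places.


Ratio = ML(A) / ML(B) = 0.3/0.28
= 1.0714

1.0714


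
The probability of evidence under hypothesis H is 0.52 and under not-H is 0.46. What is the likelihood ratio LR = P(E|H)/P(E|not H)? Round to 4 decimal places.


LR = 0.52 / 0.46
= 1.1304

1.1304


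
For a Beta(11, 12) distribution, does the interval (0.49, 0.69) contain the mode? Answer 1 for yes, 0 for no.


Mode of Beta(a,b) = (a-1)/(a+b-2)
= (11-1)/(11+12-2) = 0.4762
Check: 0.49 <= 0.4762 <= 0.69?
Result: 0

0


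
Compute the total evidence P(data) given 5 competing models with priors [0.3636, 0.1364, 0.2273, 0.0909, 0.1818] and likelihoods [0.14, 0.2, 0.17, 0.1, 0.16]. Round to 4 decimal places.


Marginal likelihood = sum P(model_i) * P(data|model_i)
Model 1: 0.3636 * 0.14 = 0.0509
Model 2: 0.1364 * 0.2 = 0.0273
Model 3: 0.2273 * 0.17 = 0.0386
Model 4: 0.0909 * 0.1 = 0.0091
Model 5: 0.1818 * 0.16 = 0.0291
Total = 0.155

0.155


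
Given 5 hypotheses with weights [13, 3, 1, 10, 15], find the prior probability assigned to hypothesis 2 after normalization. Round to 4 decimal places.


To normalize, divide each weight by the sum of all weights.
Sum = 42
Prior(H2) = 3/42 = 0.0714

0.0714


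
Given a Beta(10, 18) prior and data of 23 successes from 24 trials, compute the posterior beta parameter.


Number of failures = 24 - 23 = 1
Posterior beta = 18 + 1 = 19

19


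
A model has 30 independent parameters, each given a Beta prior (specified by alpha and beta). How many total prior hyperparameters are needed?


Each Beta prior needs 2 hyperparameters (alpha and beta).
Total = 2 * 30 = 60

60


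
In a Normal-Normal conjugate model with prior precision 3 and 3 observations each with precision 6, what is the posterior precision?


Posterior precision = prior precision + n * observation precision
= 3 + 3 * 6
= 3 + 18 = 21

21


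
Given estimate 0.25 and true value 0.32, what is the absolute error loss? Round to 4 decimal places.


Absolute error = |estimate - true|
= |-0.07| = 0.07

0.07


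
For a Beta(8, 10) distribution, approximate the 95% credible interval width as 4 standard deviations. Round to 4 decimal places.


Variance of Beta(a,b) = ab / ((a+b)^2 * (a+b+1))
= 8*10 / ((18)^2 * 19)
= 0.013
SD = sqrt(0.013) = 0.114
Width = 4 * SD = 0.456

0.456


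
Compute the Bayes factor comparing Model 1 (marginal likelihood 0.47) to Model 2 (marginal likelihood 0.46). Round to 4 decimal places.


BF12 = marginal likelihood of M1 / marginal likelihood of M2
= 0.47/0.46
= 1.0217

1.0217


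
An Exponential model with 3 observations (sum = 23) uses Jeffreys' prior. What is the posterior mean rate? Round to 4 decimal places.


Posterior Gamma(3, 23)
E[lambda] = 3/23 = 0.1304

0.1304


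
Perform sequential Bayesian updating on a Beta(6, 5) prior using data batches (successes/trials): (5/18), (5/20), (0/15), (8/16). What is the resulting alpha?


Accumulate successes: 18
Posterior alpha = prior alpha + sum of successes
= 6 + 18 = 24

24


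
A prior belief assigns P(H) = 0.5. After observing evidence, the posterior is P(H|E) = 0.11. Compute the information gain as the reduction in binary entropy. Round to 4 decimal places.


H(prior) = -0.5*log2(0.5) - 0.5*log2(0.5)
= 1.0
H(post) = -0.11*log2(0.11) - 0.89*log2(0.89)
= 0.4999
IG = 1.0 - 0.4999 = 0.5001

0.5001


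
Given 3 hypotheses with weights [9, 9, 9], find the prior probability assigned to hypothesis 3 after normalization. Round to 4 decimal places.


To normalize, divide each weight by the sum of all weights.
Sum = 27
Prior(H3) = 9/27 = 0.3333

0.3333


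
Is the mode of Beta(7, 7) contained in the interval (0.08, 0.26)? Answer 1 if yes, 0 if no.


Mode = (a-1)/(a+b-2) = 6/12 = 0.5
Interval: (0.08, 0.26)
Contains mode? 0

0


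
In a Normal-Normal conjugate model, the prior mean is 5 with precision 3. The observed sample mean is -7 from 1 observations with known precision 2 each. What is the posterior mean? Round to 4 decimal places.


Posterior precision = tau0 + n*tau = 3 + 1*2 = 5
Posterior mean = (tau0*mu0 + n*tau*xbar) / posterior_precision
= (3*5 + 1*2*-7) / 5
= 1 / 5 = 0.2

0.2


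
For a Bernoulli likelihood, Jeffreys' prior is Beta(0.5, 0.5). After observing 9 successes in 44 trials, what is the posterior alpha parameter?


Jeffreys' prior for Bernoulli is Beta(0.5, 0.5).
Posterior is Beta(0.5 + k, 0.5 + n - k).
Posterior alpha = 0.5 + k = 0.5 + 9 = 9.5

9.5


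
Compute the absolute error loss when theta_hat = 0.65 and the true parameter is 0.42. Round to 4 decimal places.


L = |theta_hat - theta_true|
= |0.65 - 0.42| = 0.23

0.23


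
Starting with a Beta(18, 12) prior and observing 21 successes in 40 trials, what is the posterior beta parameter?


Posterior beta = prior beta + failures
Failures = 40 - 21 = 19
beta_post = 12 + 19 = 31

31


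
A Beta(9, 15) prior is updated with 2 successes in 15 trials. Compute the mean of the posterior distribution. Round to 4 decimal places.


After update: Beta(11, 28)
Mean = 11 / (11 + 28) = 11 / 39
= 0.2821

0.2821


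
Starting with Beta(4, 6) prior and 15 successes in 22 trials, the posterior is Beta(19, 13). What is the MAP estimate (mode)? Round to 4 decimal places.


The mode of Beta(a, b) when a > 1 and b > 1 is (a-1)/(a+b-2)
= (19 - 1) / (19 + 13 - 2)
= 18 / 30
= 0.6

0.6


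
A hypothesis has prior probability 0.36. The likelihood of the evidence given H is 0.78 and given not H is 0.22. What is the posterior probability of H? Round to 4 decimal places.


Using Bayes' theorem:
P(E) = 0.36 * 0.78 + 0.64 * 0.22
P(E) = 0.4216
P(H|E) = (0.36 * 0.78) / 0.4216 = 0.666

0.666


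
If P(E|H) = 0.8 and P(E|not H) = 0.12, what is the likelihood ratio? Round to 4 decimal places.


Likelihood ratio = P(E|H) / P(E|not H)
= 0.8 / 0.12
= 6.6667

6.6667


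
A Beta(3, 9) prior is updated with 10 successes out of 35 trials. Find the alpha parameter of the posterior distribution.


In the Beta-Binomial conjugate update:
alpha_post = alpha_prior + successes
= 3 + 10
= 13

13


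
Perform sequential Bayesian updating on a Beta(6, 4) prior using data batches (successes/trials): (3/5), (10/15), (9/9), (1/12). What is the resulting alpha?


Accumulate successes: 23
Posterior alpha = prior alpha + sum of successes
= 6 + 23 = 29

29


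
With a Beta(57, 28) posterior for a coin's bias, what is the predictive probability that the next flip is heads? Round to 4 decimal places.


The predictive probability equals the posterior mean.
P(next = heads) = alpha / (alpha + beta)
= 57 / 85 = 0.6706

0.6706


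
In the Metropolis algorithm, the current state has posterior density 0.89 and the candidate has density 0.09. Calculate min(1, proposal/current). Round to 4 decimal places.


Ratio = 0.09/0.89 = 0.1011
Acceptance probability = min(1, 0.1011)
= 0.1011

0.1011


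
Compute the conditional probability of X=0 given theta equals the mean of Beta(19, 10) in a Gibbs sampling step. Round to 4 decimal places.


Mean of Beta(19, 10) = 0.6552
P(X=0 | theta=0.6552) = 0.3448

0.3448


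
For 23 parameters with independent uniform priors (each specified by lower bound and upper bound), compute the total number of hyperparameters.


A uniform prior has 2 hyperparameters per parameter.
Total = 23 * 2 = 46

46


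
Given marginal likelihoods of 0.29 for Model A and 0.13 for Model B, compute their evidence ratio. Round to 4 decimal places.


Ratio = ML(A) / ML(B) = 0.29/0.13
= 2.2308

2.2308


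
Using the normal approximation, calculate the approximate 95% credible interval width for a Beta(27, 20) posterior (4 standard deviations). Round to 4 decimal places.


Var(Beta) = 27*20/(47^2 * 48) = 0.0051
SD = 0.0714
Width ~ 4*SD = 0.2855

0.2855


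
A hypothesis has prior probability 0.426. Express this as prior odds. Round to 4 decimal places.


Odds = P(H) / P(not H) = 0.426 / 0.574
= 0.7422

0.7422


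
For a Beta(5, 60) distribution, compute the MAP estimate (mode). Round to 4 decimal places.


MAP = mode = (a-1)/(a+b-2)
= (5-1)/(5+60-2)
= 4/63 = 0.0635

0.0635


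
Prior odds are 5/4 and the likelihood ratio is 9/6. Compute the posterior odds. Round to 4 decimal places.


Posterior odds = prior odds * likelihood ratio
= (5/4) * (9/6)
= 45 / 24
= 1.875

1.875


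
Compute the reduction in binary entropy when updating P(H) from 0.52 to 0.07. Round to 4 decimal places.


H_before = -p*log2(p) - (1-p)*log2(1-p) for p=0.52: 0.9988
H_after for p=0.07: 0.3659
Reduction = 0.9988 - 0.3659 = 0.6329

0.6329


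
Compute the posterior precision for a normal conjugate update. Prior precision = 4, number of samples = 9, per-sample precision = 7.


tau_post = tau_0 + n * tau
= 4 + 9 * 7 = 67

67


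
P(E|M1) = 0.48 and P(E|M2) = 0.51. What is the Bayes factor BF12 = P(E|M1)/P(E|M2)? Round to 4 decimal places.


Bayes factor BF12 = P(E|M1) / P(E|M2)
= 0.48 / 0.51
= 0.9412

0.9412


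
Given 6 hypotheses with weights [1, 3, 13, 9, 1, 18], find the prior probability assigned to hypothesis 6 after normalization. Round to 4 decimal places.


To normalize, divide each weight by the sum of all weights.
Sum = 45
Prior(H6) = 18/45 = 0.4

0.4


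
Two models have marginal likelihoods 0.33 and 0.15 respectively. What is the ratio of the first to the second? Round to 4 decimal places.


Evidence ratio = 0.33 / 0.15
= 2.2

2.2


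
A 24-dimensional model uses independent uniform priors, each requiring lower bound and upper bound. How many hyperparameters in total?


Per parameter: 2 (lower bound and upper bound).
Total = 24 * 2 = 48

48


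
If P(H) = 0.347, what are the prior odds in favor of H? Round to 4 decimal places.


Prior odds = P(H) / (1 - P(H))
= 0.347 / 0.653
= 0.5314

0.5314


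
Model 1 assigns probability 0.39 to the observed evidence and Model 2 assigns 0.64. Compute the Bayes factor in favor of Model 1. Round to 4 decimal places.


BF = P(data|M1) / P(data|M2)
= 0.39 / 0.64 = 0.6094

0.6094


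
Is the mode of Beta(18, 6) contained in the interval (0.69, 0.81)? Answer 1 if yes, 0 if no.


Mode = (a-1)/(a+b-2) = 17/22 = 0.7727
Interval: (0.69, 0.81)
Contains mode? 1

1


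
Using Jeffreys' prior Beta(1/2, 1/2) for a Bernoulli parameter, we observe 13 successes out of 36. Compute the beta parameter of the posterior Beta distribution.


Conjugate update: Beta(0.5 + k, 0.5 + n - k).
k = 13, n - k = 23
Posterior beta = 0.5 + (n - k) = 0.5 + 23 = 23.5

23.5


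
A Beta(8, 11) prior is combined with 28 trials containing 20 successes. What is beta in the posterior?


In conjugate updating:
beta_posterior = beta_prior + (n - k)
= 11 + (28 - 20)
= 11 + 8 = 19

19


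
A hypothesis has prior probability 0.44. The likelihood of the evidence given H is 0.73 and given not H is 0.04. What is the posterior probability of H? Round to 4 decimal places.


Using Bayes' theorem:
P(E) = 0.44 * 0.73 + 0.56 * 0.04
P(E) = 0.3436
P(H|E) = (0.44 * 0.73) / 0.3436 = 0.9348

0.9348


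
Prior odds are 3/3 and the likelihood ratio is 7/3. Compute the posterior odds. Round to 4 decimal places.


Posterior odds = prior odds * likelihood ratio
= (3/3) * (7/3)
= 21 / 9
= 2.3333

2.3333


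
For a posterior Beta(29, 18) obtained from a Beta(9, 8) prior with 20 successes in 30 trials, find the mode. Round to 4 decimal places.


Mode = (alpha - 1) / (alpha + beta - 2)
= 28 / 45
= 0.6222

0.6222


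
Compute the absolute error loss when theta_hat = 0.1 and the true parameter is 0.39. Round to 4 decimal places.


L = |theta_hat - theta_true|
= |0.1 - 0.39| = 0.29

0.29


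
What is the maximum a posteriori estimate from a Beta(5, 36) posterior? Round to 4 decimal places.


The MAP estimate equals the mode of the distribution.
Mode of Beta(a,b) = (a-1)/(a+b-2)
= 4/39
= 0.1026

0.1026


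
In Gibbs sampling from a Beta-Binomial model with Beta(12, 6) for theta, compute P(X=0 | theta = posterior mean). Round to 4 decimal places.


Posterior mean = alpha/(alpha+beta) = 12/18 = 0.6667
P(X=0|theta=mean) = 1 - theta = 0.3333

0.3333


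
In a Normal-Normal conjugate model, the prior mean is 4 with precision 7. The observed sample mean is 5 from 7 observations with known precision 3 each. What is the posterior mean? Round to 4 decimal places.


Posterior precision = tau0 + n*tau = 7 + 7*3 = 28
Posterior mean = (tau0*mu0 + n*tau*xbar) / posterior_precision
= (7*4 + 7*3*5) / 28
= 133 / 28 = 4.75

4.75


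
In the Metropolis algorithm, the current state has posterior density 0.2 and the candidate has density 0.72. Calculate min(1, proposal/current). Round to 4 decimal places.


Ratio = 0.72/0.2 = 3.6
Acceptance probability = min(1, 3.6)
= 1.0

1.0


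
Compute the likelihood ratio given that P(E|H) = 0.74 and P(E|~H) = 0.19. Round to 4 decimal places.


LR = P(E|H) / P(E|~H)
= 0.74 / 0.19 = 3.8947

3.8947


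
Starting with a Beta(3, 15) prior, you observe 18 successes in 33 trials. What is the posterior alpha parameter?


For a Beta-Binomial conjugate model:
Posterior alpha = prior alpha + number of successes
= 3 + 18 = 21

21


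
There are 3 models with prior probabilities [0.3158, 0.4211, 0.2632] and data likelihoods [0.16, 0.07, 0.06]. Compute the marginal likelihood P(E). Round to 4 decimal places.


P(E) = sum over models of P(M_i) * P(E|M_i)
= 0.3158*0.16 + 0.4211*0.07 + 0.2632*0.06
= 0.0958

0.0958


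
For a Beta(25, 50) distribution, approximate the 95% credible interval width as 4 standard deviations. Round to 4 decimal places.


Variance of Beta(a,b) = ab / ((a+b)^2 * (a+b+1))
= 25*50 / ((75)^2 * 76)
= 0.0029
SD = sqrt(0.0029) = 0.0541
Width = 4 * SD = 0.2163

0.2163


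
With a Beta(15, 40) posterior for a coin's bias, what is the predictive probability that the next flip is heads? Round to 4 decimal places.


The predictive probability equals the posterior mean.
P(next = heads) = alpha / (alpha + beta)
= 15 / 55 = 0.2727

0.2727


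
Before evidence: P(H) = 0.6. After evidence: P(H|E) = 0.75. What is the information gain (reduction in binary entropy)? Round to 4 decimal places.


Prior entropy = 0.971
Posterior entropy = 0.8113
Information gain = 0.971 - 0.8113 = 0.1597

0.1597


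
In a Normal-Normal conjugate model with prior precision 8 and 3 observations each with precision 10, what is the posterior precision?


Posterior precision = prior precision + n * observation precision
= 8 + 3 * 10
= 8 + 30 = 38

38


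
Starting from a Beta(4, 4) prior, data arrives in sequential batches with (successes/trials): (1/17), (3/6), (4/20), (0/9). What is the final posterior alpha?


In sequential Bayesian updating, we sum all successes.
Total successes = 8
Final alpha = 4 + 8 = 12

12


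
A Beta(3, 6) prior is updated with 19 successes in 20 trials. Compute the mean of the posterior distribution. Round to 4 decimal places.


After update: Beta(22, 7)
Mean = 22 / (22 + 7) = 22 / 29
= 0.7586

0.7586


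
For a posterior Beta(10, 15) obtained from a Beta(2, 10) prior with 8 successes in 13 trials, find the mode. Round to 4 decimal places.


Mode = (alpha - 1) / (alpha + beta - 2)
= 9 / 23
= 0.3913

0.3913


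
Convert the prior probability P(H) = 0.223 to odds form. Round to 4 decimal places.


P(not H) = 1 - 0.223 = 0.777
Odds = 0.223 / 0.777 = 0.287

0.287


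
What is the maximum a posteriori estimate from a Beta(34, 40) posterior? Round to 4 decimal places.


The MAP estimate equals the mode of the distribution.
Mode of Beta(a,b) = (a-1)/(a+b-2)
= 33/72
= 0.4583

0.4583
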